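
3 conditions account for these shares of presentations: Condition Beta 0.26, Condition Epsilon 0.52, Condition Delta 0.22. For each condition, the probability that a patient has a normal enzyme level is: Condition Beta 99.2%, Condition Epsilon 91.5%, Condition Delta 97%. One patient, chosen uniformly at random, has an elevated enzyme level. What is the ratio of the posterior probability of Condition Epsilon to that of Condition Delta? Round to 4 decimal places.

6.6970

Taking complements, P(elevated | each) = Condition Beta 0.008, Condition Epsilon 0.085, Condition Delta 0.03.
Compute prior × likelihood for every hypothesis:
  Condition Beta: 0.26 × 0.008 = 0.00208
  Condition Epsilon: 0.52 × 0.085 = 0.0442
  Condition Delta: 0.22 × 0.03 = 0.0066
Normalizing constant = 0.05288.
The ratio is 0.0442 / 0.0066 (the normalizer cancels) = 6.6970.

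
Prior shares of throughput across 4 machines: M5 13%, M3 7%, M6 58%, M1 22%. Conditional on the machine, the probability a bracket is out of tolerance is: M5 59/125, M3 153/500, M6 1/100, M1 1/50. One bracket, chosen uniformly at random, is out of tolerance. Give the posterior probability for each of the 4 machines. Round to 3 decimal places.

M5 0.660, M3 0.230, M6 0.062, M1 0.047

Compute prior × likelihood for every hypothesis:
  M5: 0.13 × 0.472 = 0.06136
  M3: 0.07 × 0.306 = 0.02142
  M6: 0.58 × 0.01 = 0.0058
  M1: 0.22 × 0.02 = 0.0044
Total = 0.09298.
P(M5 | oversize) = 0.06136/0.09298 ≈ 0.660
P(M3 | oversize) = 0.02142/0.09298 ≈ 0.230
P(M6 | oversize) = 0.0058/0.09298 ≈ 0.062
P(M1 | oversize) = 0.0044/0.09298 ≈ 0.047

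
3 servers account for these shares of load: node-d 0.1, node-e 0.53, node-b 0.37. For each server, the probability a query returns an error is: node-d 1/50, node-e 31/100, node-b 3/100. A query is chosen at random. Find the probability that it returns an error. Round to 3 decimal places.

0.177

Unnormalized posteriors (prior × likelihood):
  node-d: 0.1 × 0.02 = 0.002
  node-e: 0.53 × 0.31 = 0.1643
  node-b: 0.37 × 0.03 = 0.0111
P(error) = 0.002 + 0.1643 + 0.0111 = 0.1774 → 0.177.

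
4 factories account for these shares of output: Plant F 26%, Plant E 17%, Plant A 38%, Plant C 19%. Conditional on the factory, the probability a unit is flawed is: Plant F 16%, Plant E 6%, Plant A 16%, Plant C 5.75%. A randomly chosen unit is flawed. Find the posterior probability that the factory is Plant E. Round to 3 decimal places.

Compute prior × likelihood for every hypothesis:
  Plant F: 0.26 × 0.16 = 0.0416
  Plant E: 0.17 × 0.06 = 0.0102
  Plant A: 0.38 × 0.16 = 0.0608
  Plant C: 0.19 × 0.0575 = 0.010925
Sum = 0.123525.
P(Plant E | evidence) = 0.0102 / 0.123525 ≈ 0.083.

0.083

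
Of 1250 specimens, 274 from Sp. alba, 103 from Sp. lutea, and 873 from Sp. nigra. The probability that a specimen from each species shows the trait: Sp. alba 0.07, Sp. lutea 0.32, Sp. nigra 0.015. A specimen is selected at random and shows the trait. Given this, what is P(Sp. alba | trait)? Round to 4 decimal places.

Unnormalized posteriors (prior × likelihood):
  Sp. alba: 0.2192 × 0.07 = 0.015344
  Sp. lutea: 0.0824 × 0.32 = 0.026368
  Sp. nigra: 0.6984 × 0.015 = 0.010476
Sum = 0.052188.
P(Sp. alba | evidence) = 0.015344 / 0.052188 ≈ 0.2940.

0.2940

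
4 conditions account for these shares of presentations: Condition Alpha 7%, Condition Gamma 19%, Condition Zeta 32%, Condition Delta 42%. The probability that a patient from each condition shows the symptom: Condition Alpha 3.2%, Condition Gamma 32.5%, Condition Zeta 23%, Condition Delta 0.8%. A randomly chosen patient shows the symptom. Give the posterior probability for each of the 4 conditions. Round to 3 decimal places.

Prior × likelihood for each hypothesis:
  Condition Alpha: 0.07 × 0.032 = 0.00224
  Condition Gamma: 0.19 × 0.325 = 0.06175
  Condition Zeta: 0.32 × 0.23 = 0.0736
  Condition Delta: 0.42 × 0.008 = 0.00336
Normalizing constant = 0.14095.
P(Condition Alpha | symptomatic) = 0.00224/0.14095 ≈ 0.016
P(Condition Gamma | symptomatic) = 0.06175/0.14095 ≈ 0.438
P(Condition Zeta | symptomatic) = 0.0736/0.14095 ≈ 0.522
P(Condition Delta | symptomatic) = 0.00336/0.14095 ≈ 0.024

Condition Alpha 0.016, Condition Gamma 0.438, Condition Zeta 0.522, Condition Delta 0.024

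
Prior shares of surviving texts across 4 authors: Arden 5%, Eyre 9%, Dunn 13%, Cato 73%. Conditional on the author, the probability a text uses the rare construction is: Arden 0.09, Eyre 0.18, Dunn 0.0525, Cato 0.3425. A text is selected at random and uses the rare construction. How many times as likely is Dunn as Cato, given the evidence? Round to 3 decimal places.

0.027

By Bayes' rule, posterior ∝ prior × likelihood:
  Arden: 0.05 × 0.09 = 0.0045
  Eyre: 0.09 × 0.18 = 0.0162
  Dunn: 0.13 × 0.0525 = 0.006825
  Cato: 0.73 × 0.3425 = 0.250025
Normalizing constant = 0.27755.
The ratio is 0.006825 / 0.250025 (the normalizer cancels) = 0.027.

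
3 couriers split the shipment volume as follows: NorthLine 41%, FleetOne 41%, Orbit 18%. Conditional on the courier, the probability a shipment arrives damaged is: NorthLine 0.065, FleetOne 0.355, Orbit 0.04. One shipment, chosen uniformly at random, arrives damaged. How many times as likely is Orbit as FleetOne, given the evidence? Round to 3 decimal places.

Prior × likelihood for each hypothesis:
  NorthLine: 0.41 × 0.065 = 0.02665
  FleetOne: 0.41 × 0.355 = 0.14555
  Orbit: 0.18 × 0.04 = 0.0072
Sum = 0.1794.
The ratio is 0.0072 / 0.14555 (the normalizer cancels) = 0.049.

0.049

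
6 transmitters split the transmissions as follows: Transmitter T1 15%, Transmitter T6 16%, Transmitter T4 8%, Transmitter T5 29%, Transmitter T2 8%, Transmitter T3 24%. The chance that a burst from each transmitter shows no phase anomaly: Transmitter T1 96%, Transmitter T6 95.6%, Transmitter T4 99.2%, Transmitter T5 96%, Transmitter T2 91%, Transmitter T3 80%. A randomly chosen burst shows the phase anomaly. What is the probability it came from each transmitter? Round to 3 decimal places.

Taking complements, P(anomaly | each) = Transmitter T1 0.04, Transmitter T6 0.044, Transmitter T4 0.008, Transmitter T5 0.04, Transmitter T2 0.09, Transmitter T3 0.2.
Unnormalized posteriors (prior × likelihood):
  Transmitter T1: 0.15 × 0.04 = 0.006
  Transmitter T6: 0.16 × 0.044 = 0.00704
  Transmitter T4: 0.08 × 0.008 = 0.00064
  Transmitter T5: 0.29 × 0.04 = 0.0116
  Transmitter T2: 0.08 × 0.09 = 0.0072
  Transmitter T3: 0.24 × 0.2 = 0.048
Sum = 0.08048.
P(Transmitter T1 | anomaly) = 0.006/0.08048 ≈ 0.075
P(Transmitter T6 | anomaly) = 0.00704/0.08048 ≈ 0.087
P(Transmitter T4 | anomaly) = 0.00064/0.08048 ≈ 0.008
P(Transmitter T5 | anomaly) = 0.0116/0.08048 ≈ 0.144
P(Transmitter T2 | anomaly) = 0.0072/0.08048 ≈ 0.089
P(Transmitter T3 | anomaly) = 0.048/0.08048 ≈ 0.596
(Check: 0.075+0.087+0.008+0.144+0.089+0.596 = 0.999.)

Transmitter T1 0.075, Transmitter T6 0.087, Transmitter T4 0.008, Transmitter T5 0.144, Transmitter T2 0.089, Transmitter T3 0.596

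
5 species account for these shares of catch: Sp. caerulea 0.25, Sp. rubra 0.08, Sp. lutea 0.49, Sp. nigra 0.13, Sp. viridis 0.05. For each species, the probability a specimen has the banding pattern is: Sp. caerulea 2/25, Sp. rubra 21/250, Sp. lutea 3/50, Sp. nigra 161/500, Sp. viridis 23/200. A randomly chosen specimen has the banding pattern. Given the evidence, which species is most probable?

Sp. nigra

Unnormalized posteriors (prior × likelihood):
  Sp. caerulea: 0.25 × 0.08 = 0.02
  Sp. rubra: 0.08 × 0.084 = 0.00672
  Sp. lutea: 0.49 × 0.06 = 0.0294
  Sp. nigra: 0.13 × 0.322 = 0.04186
  Sp. viridis: 0.05 × 0.115 = 0.00575
Total = 0.10373.
Largest term belongs to Sp. nigra, so Sp. nigra is most probable.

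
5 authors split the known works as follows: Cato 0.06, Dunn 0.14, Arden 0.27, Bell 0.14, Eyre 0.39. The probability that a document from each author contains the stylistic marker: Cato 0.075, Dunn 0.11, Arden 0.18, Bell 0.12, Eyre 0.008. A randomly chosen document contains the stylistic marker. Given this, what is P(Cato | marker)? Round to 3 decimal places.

Unnormalized posteriors (prior × likelihood):
  Cato: 0.06 × 0.075 = 0.0045
  Dunn: 0.14 × 0.11 = 0.0154
  Arden: 0.27 × 0.18 = 0.0486
  Bell: 0.14 × 0.12 = 0.0168
  Eyre: 0.39 × 0.008 = 0.00312
Total = 0.08842.
P(Cato | evidence) = 0.0045 / 0.08842 ≈ 0.051.

0.051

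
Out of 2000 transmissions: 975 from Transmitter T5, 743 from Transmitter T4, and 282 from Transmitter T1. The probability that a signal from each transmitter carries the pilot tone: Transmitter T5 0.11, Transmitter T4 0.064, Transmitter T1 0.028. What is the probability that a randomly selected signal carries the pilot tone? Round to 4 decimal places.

0.0813

Unnormalized posteriors (prior × likelihood):
  Transmitter T5: 0.4875 × 0.11 = 0.053625
  Transmitter T4: 0.3715 × 0.064 = 0.023776
  Transmitter T1: 0.141 × 0.028 = 0.003948
P(pilot) = 0.053625 + 0.023776 + 0.003948 = 0.081349 → 0.0813.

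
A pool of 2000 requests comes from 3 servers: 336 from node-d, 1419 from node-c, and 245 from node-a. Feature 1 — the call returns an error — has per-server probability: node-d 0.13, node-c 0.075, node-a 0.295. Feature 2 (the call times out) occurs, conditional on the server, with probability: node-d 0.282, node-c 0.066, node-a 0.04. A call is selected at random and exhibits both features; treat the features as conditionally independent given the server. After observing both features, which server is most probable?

node-d

Unnormalized posteriors (prior × likelihood):
  node-d: 0.168 × 0.13 × 0.282 = 0.00615888
  node-c: 0.7095 × 0.075 × 0.066 = 0.003512025
  node-a: 0.1225 × 0.295 × 0.04 = 0.0014455
Sum = 0.011116405.
Largest term belongs to node-d, so node-d is most probable.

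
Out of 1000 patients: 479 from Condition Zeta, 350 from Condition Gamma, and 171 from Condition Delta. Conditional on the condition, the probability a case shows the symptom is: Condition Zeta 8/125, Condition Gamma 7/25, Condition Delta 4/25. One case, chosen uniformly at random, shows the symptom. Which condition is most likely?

Condition Gamma

Unnormalized posteriors (prior × likelihood):
  Condition Zeta: 0.479 × 0.064 = 0.030656
  Condition Gamma: 0.35 × 0.28 = 0.098
  Condition Delta: 0.171 × 0.16 = 0.02736
Total = 0.156016.
Largest term belongs to Condition Gamma, so Condition Gamma is most probable.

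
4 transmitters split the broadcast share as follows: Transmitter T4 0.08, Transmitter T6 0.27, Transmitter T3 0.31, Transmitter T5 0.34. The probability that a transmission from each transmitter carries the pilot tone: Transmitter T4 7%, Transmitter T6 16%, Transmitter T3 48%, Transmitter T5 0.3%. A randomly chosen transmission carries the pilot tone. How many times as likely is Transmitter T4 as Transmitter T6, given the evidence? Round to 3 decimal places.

Compute prior × likelihood for every hypothesis:
  Transmitter T4: 0.08 × 0.07 = 0.0056
  Transmitter T6: 0.27 × 0.16 = 0.0432
  Transmitter T3: 0.31 × 0.48 = 0.1488
  Transmitter T5: 0.34 × 0.003 = 0.00102
Normalizing constant = 0.19862.
The ratio is 0.0056 / 0.0432 (the normalizer cancels) = 0.130.

0.130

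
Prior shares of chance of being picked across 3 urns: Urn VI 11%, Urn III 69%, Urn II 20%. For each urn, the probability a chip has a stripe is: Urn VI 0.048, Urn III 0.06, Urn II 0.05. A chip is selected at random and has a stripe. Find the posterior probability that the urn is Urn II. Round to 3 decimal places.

Unnormalized posteriors (prior × likelihood):
  Urn VI: 0.11 × 0.048 = 0.00528
  Urn III: 0.69 × 0.06 = 0.0414
  Urn II: 0.2 × 0.05 = 0.01
Total = 0.05668.
P(Urn II | evidence) = 0.01 / 0.05668 ≈ 0.176.

0.176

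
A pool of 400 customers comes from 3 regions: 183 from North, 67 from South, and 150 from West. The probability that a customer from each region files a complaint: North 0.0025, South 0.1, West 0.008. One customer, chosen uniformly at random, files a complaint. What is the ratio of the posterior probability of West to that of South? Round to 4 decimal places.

Compute prior × likelihood for every hypothesis:
  North: 0.4575 × 0.0025 = 0.00114375
  South: 0.1675 × 0.1 = 0.01675
  West: 0.375 × 0.008 = 0.003
Total = 0.02089375.
The ratio is 0.003 / 0.01675 (the normalizer cancels) = 0.1791.

0.1791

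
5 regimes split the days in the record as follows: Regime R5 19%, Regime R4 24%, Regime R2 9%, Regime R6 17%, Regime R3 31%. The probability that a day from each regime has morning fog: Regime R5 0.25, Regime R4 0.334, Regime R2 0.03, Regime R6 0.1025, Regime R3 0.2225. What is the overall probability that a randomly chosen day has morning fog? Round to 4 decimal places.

By Bayes' rule, posterior ∝ prior × likelihood:
  Regime R5: 0.19 × 0.25 = 0.0475
  Regime R4: 0.24 × 0.334 = 0.08016
  Regime R2: 0.09 × 0.03 = 0.0027
  Regime R6: 0.17 × 0.1025 = 0.017425
  Regime R3: 0.31 × 0.2225 = 0.068975
P(fog) = 0.0475 + 0.08016 + 0.0027 + 0.017425 + 0.068975 = 0.21676 → 0.2168.

0.2168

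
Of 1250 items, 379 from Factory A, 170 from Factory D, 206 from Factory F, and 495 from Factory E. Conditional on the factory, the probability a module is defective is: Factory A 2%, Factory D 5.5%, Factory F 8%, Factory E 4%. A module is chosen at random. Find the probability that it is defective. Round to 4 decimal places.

Compute prior × likelihood for every hypothesis:
  Factory A: 0.3032 × 0.02 = 0.006064
  Factory D: 0.136 × 0.055 = 0.00748
  Factory F: 0.1648 × 0.08 = 0.013184
  Factory E: 0.396 × 0.04 = 0.01584
P(defective) = 0.006064 + 0.00748 + 0.013184 + 0.01584 = 0.042568 → 0.0426.

0.0426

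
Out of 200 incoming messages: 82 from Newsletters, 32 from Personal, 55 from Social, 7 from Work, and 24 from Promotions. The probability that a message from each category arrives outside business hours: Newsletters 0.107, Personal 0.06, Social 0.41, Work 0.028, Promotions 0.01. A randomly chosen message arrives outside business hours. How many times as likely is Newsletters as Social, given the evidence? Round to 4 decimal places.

Unnormalized posteriors (prior × likelihood):
  Newsletters: 0.41 × 0.107 = 0.04387
  Personal: 0.16 × 0.06 = 0.0096
  Social: 0.275 × 0.41 = 0.11275
  Work: 0.035 × 0.028 = 0.00098
  Promotions: 0.12 × 0.01 = 0.0012
Sum = 0.1684.
The ratio is 0.04387 / 0.11275 (the normalizer cancels) = 0.3891.

0.3891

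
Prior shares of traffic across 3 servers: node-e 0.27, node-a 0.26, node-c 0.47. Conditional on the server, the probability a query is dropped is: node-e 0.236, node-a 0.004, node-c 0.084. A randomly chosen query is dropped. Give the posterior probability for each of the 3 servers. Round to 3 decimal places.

Prior × likelihood for each hypothesis:
  node-e: 0.27 × 0.236 = 0.06372
  node-a: 0.26 × 0.004 = 0.00104
  node-c: 0.47 × 0.084 = 0.03948
Total = 0.10424.
P(node-e | dropped) = 0.06372/0.10424 ≈ 0.611
P(node-a | dropped) = 0.00104/0.10424 ≈ 0.010
P(node-c | dropped) = 0.03948/0.10424 ≈ 0.379

node-e 0.611, node-a 0.010, node-c 0.379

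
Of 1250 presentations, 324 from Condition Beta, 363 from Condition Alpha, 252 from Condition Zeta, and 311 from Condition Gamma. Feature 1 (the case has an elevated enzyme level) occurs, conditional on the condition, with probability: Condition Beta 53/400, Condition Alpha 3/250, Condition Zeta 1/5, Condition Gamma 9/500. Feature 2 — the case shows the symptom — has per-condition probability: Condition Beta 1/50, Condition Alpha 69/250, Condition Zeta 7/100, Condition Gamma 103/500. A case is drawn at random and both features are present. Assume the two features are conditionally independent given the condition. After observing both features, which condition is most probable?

Compute prior × likelihood for every hypothesis:
  Condition Beta: 0.2592 × 0.1325 × 0.02 = 0.00068688
  Condition Alpha: 0.2904 × 0.012 × 0.276 = 0.0009618048
  Condition Zeta: 0.2016 × 0.2 × 0.07 = 0.0028224
  Condition Gamma: 0.2488 × 0.018 × 0.206 = 0.0009225504
Normalizing constant = 0.0053936352.
Largest term belongs to Condition Zeta, so Condition Zeta is most probable.

Condition Zeta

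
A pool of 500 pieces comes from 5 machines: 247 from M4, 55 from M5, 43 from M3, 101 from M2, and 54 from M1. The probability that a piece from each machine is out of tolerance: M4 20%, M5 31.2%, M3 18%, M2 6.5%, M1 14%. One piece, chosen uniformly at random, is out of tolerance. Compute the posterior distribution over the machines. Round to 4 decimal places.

M4 0.5587, M5 0.1941, M3 0.0875, M2 0.0742, M1 0.0855

Unnormalized posteriors (prior × likelihood):
  M4: 0.494 × 0.2 = 0.0988
  M5: 0.11 × 0.312 = 0.03432
  M3: 0.086 × 0.18 = 0.01548
  M2: 0.202 × 0.065 = 0.01313
  M1: 0.108 × 0.14 = 0.01512
Normalizing constant = 0.17685.
P(M4 | oversize) = 0.0988/0.17685 ≈ 0.5587
P(M5 | oversize) = 0.03432/0.17685 ≈ 0.1941
P(M3 | oversize) = 0.01548/0.17685 ≈ 0.0875
P(M2 | oversize) = 0.01313/0.17685 ≈ 0.0742
P(M1 | oversize) = 0.01512/0.17685 ≈ 0.0855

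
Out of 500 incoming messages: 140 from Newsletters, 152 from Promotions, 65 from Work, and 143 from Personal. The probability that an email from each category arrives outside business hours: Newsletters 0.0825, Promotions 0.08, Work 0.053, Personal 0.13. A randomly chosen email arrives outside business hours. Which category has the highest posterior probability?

Personal

By Bayes' rule, posterior ∝ prior × likelihood:
  Newsletters: 0.28 × 0.0825 = 0.0231
  Promotions: 0.304 × 0.08 = 0.02432
  Work: 0.13 × 0.053 = 0.00689
  Personal: 0.286 × 0.13 = 0.03718
Total = 0.09149.
Largest term belongs to Personal, so Personal is most probable.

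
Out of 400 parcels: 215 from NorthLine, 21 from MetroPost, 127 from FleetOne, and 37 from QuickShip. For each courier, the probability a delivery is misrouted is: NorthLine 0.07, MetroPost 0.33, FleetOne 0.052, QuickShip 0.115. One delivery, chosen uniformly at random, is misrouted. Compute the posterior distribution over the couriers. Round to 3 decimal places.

Compute prior × likelihood for every hypothesis:
  NorthLine: 0.5375 × 0.07 = 0.037625
  MetroPost: 0.0525 × 0.33 = 0.017325
  FleetOne: 0.3175 × 0.052 = 0.01651
  QuickShip: 0.0925 × 0.115 = 0.0106375
Total = 0.0820975.
P(NorthLine | misrouted) = 0.037625/0.0820975 ≈ 0.458
P(MetroPost | misrouted) = 0.017325/0.0820975 ≈ 0.211
P(FleetOne | misrouted) = 0.01651/0.0820975 ≈ 0.201
P(QuickShip | misrouted) = 0.0106375/0.0820975 ≈ 0.130

NorthLine 0.458, MetroPost 0.211, FleetOne 0.201, QuickShip 0.130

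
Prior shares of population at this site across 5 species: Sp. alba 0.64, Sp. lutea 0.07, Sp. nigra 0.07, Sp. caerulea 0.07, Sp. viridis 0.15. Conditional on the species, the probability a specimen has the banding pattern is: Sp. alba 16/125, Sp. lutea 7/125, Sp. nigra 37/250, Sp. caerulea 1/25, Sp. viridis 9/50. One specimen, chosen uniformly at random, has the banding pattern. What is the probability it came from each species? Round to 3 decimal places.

Sp. alba 0.650, Sp. lutea 0.031, Sp. nigra 0.082, Sp. caerulea 0.022, Sp. viridis 0.214

Prior × likelihood for each hypothesis:
  Sp. alba: 0.64 × 0.128 = 0.08192
  Sp. lutea: 0.07 × 0.056 = 0.00392
  Sp. nigra: 0.07 × 0.148 = 0.01036
  Sp. caerulea: 0.07 × 0.04 = 0.0028
  Sp. viridis: 0.15 × 0.18 = 0.027
Sum = 0.126.
P(Sp. alba | banded) = 0.08192/0.126 ≈ 0.650
P(Sp. lutea | banded) = 0.00392/0.126 ≈ 0.031
P(Sp. nigra | banded) = 0.01036/0.126 ≈ 0.082
P(Sp. caerulea | banded) = 0.0028/0.126 ≈ 0.022
P(Sp. viridis | banded) = 0.027/0.126 ≈ 0.214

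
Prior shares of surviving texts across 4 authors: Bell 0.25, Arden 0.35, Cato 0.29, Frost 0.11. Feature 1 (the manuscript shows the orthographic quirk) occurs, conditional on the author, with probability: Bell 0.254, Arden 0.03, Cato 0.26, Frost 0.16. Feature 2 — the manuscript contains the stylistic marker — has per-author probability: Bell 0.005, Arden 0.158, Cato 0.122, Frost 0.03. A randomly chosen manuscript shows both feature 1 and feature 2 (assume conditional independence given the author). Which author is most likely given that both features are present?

Compute prior × likelihood for every hypothesis:
  Bell: 0.25 × 0.254 × 0.005 = 0.0003175
  Arden: 0.35 × 0.03 × 0.158 = 0.001659
  Cato: 0.29 × 0.26 × 0.122 = 0.0091988
  Frost: 0.11 × 0.16 × 0.03 = 0.000528
Total = 0.0117033.
Largest term belongs to Cato, so Cato is most probable.

Cato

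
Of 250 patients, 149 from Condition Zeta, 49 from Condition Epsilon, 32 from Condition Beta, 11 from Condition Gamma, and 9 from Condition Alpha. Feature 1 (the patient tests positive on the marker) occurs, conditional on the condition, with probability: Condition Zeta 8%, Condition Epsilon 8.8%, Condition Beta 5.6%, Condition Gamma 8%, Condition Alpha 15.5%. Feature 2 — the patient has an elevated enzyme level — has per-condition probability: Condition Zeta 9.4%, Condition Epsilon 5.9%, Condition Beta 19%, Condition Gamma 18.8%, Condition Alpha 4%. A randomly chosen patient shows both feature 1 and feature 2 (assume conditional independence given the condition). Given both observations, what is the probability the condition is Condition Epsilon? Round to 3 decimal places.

0.131

Compute prior × likelihood for every hypothesis:
  Condition Zeta: 0.596 × 0.08 × 0.094 = 0.00448192
  Condition Epsilon: 0.196 × 0.088 × 0.059 = 0.001017632
  Condition Beta: 0.128 × 0.056 × 0.19 = 0.00136192
  Condition Gamma: 0.044 × 0.08 × 0.188 = 0.00066176
  Condition Alpha: 0.036 × 0.155 × 0.04 = 0.0002232
Normalizing constant = 0.007746432.
P(Condition Epsilon | evidence) = 0.001017632 / 0.007746432 ≈ 0.131.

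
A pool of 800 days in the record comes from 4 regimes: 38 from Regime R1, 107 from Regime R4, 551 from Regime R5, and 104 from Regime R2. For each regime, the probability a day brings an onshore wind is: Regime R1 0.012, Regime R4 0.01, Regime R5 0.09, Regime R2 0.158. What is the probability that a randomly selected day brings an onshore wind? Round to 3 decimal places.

0.084

Compute prior × likelihood for every hypothesis:
  Regime R1: 0.0475 × 0.012 = 0.00057
  Regime R4: 0.13375 × 0.01 = 0.0013375
  Regime R5: 0.68875 × 0.09 = 0.0619875
  Regime R2: 0.13 × 0.158 = 0.02054
P(onshore) = 0.00057 + 0.0013375 + 0.0619875 + 0.02054 = 0.084435 → 0.084.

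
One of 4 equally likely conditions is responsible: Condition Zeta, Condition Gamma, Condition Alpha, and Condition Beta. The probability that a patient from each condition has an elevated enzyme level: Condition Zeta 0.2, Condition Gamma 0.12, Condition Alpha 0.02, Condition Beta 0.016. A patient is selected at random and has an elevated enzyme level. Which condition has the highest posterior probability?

Condition Zeta

With a uniform prior (1/4 each), posterior ∝ likelihood:
  Condition Zeta: 0.2
  Condition Gamma: 0.12
  Condition Alpha: 0.02
  Condition Beta: 0.016
Total = 0.356.
Largest term belongs to Condition Zeta, so Condition Zeta is most probable.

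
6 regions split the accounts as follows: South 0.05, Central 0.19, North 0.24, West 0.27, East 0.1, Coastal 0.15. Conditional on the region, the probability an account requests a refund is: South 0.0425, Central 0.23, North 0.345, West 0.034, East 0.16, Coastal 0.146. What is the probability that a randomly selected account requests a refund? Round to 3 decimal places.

By Bayes' rule, posterior ∝ prior × likelihood:
  South: 0.05 × 0.0425 = 0.002125
  Central: 0.19 × 0.23 = 0.0437
  North: 0.24 × 0.345 = 0.0828
  West: 0.27 × 0.034 = 0.00918
  East: 0.1 × 0.16 = 0.016
  Coastal: 0.15 × 0.146 = 0.0219
P(refund) = 0.002125 + 0.0437 + 0.0828 + 0.00918 + 0.016 + 0.0219 = 0.175705 → 0.176.

0.176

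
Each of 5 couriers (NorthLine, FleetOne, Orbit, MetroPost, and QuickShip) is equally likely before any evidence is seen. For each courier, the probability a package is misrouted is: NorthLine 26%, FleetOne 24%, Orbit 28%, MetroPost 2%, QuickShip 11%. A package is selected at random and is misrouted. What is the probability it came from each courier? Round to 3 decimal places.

With a uniform prior (1/5 each), posterior ∝ likelihood:
  NorthLine: 0.26
  FleetOne: 0.24
  Orbit: 0.28
  MetroPost: 0.02
  QuickShip: 0.11
Normalizing constant = 0.91.
P(NorthLine | misrouted) = 0.26/0.91 ≈ 0.286
P(FleetOne | misrouted) = 0.24/0.91 ≈ 0.264
P(Orbit | misrouted) = 0.28/0.91 ≈ 0.308
P(MetroPost | misrouted) = 0.02/0.91 ≈ 0.022
P(QuickShip | misrouted) = 0.11/0.91 ≈ 0.121

NorthLine 0.286, FleetOne 0.264, Orbit 0.308, MetroPost 0.022, QuickShip 0.121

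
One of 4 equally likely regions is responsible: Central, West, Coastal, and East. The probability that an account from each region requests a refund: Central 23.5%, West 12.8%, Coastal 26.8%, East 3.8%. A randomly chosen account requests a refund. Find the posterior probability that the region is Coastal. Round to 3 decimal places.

0.401

Since the prior is uniform, the posterior is proportional to the likelihood:
  Central: 0.235
  West: 0.128
  Coastal: 0.268
  East: 0.038
Normalizing constant = 0.669.
P(Coastal | evidence) = 0.268 / 0.669 ≈ 0.401.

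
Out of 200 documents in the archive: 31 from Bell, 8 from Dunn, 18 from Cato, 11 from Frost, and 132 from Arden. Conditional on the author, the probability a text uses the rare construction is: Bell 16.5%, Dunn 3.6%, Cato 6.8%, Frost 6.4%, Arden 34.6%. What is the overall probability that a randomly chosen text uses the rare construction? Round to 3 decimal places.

Prior × likelihood for each hypothesis:
  Bell: 0.155 × 0.165 = 0.025575
  Dunn: 0.04 × 0.036 = 0.00144
  Cato: 0.09 × 0.068 = 0.00612
  Frost: 0.055 × 0.064 = 0.00352
  Arden: 0.66 × 0.346 = 0.22836
P(rare-form) = 0.025575 + 0.00144 + 0.00612 + 0.00352 + 0.22836 = 0.265015 → 0.265.

0.265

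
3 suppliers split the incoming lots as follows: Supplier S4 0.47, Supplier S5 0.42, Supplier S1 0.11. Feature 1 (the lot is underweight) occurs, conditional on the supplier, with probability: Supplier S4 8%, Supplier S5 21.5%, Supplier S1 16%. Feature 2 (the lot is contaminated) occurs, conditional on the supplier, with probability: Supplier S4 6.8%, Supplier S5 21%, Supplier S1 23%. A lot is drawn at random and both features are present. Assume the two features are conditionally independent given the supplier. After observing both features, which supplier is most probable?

Supplier S5

By Bayes' rule, posterior ∝ prior × likelihood:
  Supplier S4: 0.47 × 0.08 × 0.068 = 0.0025568
  Supplier S5: 0.42 × 0.215 × 0.21 = 0.018963
  Supplier S1: 0.11 × 0.16 × 0.23 = 0.004048
Normalizing constant = 0.0255678.
Largest term belongs to Supplier S5, so Supplier S5 is most probable.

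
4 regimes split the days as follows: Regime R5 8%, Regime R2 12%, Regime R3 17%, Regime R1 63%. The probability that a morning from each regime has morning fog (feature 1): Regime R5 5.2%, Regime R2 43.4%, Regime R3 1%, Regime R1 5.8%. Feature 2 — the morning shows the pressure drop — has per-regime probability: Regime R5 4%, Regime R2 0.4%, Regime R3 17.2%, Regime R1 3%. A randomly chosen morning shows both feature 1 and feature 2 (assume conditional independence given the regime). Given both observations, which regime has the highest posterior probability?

Regime R1

Unnormalized posteriors (prior × likelihood):
  Regime R5: 0.08 × 0.052 × 0.04 = 0.0001664
  Regime R2: 0.12 × 0.434 × 0.004 = 0.00020832
  Regime R3: 0.17 × 0.01 × 0.172 = 0.0002924
  Regime R1: 0.63 × 0.058 × 0.03 = 0.0010962
Total = 0.00176332.
Largest term belongs to Regime R1, so Regime R1 is most probable.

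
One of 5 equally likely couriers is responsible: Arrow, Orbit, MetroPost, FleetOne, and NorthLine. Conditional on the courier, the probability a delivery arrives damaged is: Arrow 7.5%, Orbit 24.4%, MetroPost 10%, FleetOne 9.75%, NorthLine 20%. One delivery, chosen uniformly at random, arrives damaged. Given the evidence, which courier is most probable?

Since the prior is uniform, the posterior is proportional to the likelihood:
  Arrow: 0.075
  Orbit: 0.244
  MetroPost: 0.1
  FleetOne: 0.0975
  NorthLine: 0.2
Total = 0.7165.
Largest term belongs to Orbit, so Orbit is most probable.

Orbit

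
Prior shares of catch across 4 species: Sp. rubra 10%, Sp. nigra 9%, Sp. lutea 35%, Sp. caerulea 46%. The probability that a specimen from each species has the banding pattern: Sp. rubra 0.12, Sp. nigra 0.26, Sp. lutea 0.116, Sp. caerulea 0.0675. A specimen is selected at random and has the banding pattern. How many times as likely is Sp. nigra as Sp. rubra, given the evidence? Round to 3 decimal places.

1.950

Compute prior × likelihood for every hypothesis:
  Sp. rubra: 0.1 × 0.12 = 0.012
  Sp. nigra: 0.09 × 0.26 = 0.0234
  Sp. lutea: 0.35 × 0.116 = 0.0406
  Sp. caerulea: 0.46 × 0.0675 = 0.03105
Sum = 0.10705.
The ratio is 0.0234 / 0.012 (the normalizer cancels) = 1.950.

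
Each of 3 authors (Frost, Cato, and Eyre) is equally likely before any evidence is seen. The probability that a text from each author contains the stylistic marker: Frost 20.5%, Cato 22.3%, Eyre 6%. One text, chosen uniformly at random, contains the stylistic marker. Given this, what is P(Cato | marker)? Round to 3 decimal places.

With a uniform prior (1/3 each), posterior ∝ likelihood:
  Frost: 0.205
  Cato: 0.223
  Eyre: 0.06
Normalizing constant = 0.488.
P(Cato | evidence) = 0.223 / 0.488 ≈ 0.457.

0.457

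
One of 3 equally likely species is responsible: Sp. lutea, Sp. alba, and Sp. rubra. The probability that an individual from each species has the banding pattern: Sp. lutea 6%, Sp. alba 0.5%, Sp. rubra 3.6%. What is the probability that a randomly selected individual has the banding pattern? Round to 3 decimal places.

With a uniform prior (1/3 each), posterior ∝ likelihood:
  Sp. lutea: 0.06
  Sp. alba: 0.005
  Sp. rubra: 0.036
P(banded) = (1/3) × (0.06 + 0.005 + 0.036) = 0.101/3 ≈ 0.034.

0.034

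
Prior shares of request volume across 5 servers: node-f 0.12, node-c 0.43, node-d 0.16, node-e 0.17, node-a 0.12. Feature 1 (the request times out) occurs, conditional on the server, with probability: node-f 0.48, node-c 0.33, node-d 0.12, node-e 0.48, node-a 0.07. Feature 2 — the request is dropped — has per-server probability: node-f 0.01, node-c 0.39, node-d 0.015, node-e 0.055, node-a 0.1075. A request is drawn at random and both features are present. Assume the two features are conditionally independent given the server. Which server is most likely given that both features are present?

node-c

By Bayes' rule, posterior ∝ prior × likelihood:
  node-f: 0.12 × 0.48 × 0.01 = 0.000576
  node-c: 0.43 × 0.33 × 0.39 = 0.055341
  node-d: 0.16 × 0.12 × 0.015 = 0.000288
  node-e: 0.17 × 0.48 × 0.055 = 0.004488
  node-a: 0.12 × 0.07 × 0.1075 = 0.000903
Total = 0.061596.
Largest term belongs to node-c, so node-c is most probable.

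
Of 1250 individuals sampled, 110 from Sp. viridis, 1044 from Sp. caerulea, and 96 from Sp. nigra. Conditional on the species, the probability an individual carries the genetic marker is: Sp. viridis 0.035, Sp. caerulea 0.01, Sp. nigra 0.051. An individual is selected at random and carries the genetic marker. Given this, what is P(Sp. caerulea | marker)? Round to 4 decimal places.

Prior × likelihood for each hypothesis:
  Sp. viridis: 0.088 × 0.035 = 0.00308
  Sp. caerulea: 0.8352 × 0.01 = 0.008352
  Sp. nigra: 0.0768 × 0.051 = 0.0039168
Sum = 0.0153488.
P(Sp. caerulea | evidence) = 0.008352 / 0.0153488 ≈ 0.5441.

0.5441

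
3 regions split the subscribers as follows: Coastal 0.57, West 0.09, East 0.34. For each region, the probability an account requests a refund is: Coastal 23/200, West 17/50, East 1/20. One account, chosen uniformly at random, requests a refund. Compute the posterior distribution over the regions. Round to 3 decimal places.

Coastal 0.579, West 0.270, East 0.150

Compute prior × likelihood for every hypothesis:
  Coastal: 0.57 × 0.115 = 0.06555
  West: 0.09 × 0.34 = 0.0306
  East: 0.34 × 0.05 = 0.017
Sum = 0.11315.
P(Coastal | refund) = 0.06555/0.11315 ≈ 0.579
P(West | refund) = 0.0306/0.11315 ≈ 0.270
P(East | refund) = 0.017/0.11315 ≈ 0.150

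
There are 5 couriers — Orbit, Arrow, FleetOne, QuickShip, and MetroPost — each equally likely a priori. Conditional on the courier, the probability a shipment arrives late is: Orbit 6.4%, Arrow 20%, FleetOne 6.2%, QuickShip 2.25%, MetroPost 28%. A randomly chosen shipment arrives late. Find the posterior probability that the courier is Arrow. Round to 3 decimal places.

0.318

Since the prior is uniform, the posterior is proportional to the likelihood:
  Orbit: 0.064
  Arrow: 0.2
  FleetOne: 0.062
  QuickShip: 0.0225
  MetroPost: 0.28
Total = 0.6285.
P(Arrow | evidence) = 0.2 / 0.6285 ≈ 0.318.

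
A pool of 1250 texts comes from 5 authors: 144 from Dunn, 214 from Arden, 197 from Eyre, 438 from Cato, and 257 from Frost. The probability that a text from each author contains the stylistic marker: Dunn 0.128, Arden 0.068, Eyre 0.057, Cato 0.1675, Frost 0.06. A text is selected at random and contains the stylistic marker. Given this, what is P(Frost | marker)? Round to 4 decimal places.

By Bayes' rule, posterior ∝ prior × likelihood:
  Dunn: 0.1152 × 0.128 = 0.0147456
  Arden: 0.1712 × 0.068 = 0.0116416
  Eyre: 0.1576 × 0.057 = 0.0089832
  Cato: 0.3504 × 0.1675 = 0.058692
  Frost: 0.2056 × 0.06 = 0.012336
Total = 0.1063984.
P(Frost | evidence) = 0.012336 / 0.1063984 ≈ 0.1159.

0.1159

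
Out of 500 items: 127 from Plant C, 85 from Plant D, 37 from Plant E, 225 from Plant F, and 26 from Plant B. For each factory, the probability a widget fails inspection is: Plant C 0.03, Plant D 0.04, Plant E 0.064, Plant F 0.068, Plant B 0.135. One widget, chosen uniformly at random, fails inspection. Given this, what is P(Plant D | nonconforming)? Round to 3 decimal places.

0.120

By Bayes' rule, posterior ∝ prior × likelihood:
  Plant C: 0.254 × 0.03 = 0.00762
  Plant D: 0.17 × 0.04 = 0.0068
  Plant E: 0.074 × 0.064 = 0.004736
  Plant F: 0.45 × 0.068 = 0.0306
  Plant B: 0.052 × 0.135 = 0.00702
Sum = 0.056776.
P(Plant D | evidence) = 0.0068 / 0.056776 ≈ 0.120.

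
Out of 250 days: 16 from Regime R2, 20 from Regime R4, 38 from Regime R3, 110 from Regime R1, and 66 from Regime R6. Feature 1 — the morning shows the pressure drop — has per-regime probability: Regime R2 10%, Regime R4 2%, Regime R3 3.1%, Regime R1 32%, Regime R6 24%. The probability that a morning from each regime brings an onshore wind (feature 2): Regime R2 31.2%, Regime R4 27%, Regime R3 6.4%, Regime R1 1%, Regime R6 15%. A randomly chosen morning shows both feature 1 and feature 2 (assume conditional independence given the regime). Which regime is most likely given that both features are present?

By Bayes' rule, posterior ∝ prior × likelihood:
  Regime R2: 0.064 × 0.1 × 0.312 = 0.0019968
  Regime R4: 0.08 × 0.02 × 0.27 = 0.000432
  Regime R3: 0.152 × 0.031 × 0.064 = 0.000301568
  Regime R1: 0.44 × 0.32 × 0.01 = 0.001408
  Regime R6: 0.264 × 0.24 × 0.15 = 0.009504
Normalizing constant = 0.013642368.
Largest term belongs to Regime R6, so Regime R6 is most probable.

Regime R6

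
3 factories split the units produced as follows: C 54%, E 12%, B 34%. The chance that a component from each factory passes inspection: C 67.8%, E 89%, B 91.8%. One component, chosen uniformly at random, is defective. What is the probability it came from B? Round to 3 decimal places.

Taking complements, P(defective | each) = C 0.322, E 0.11, B 0.082.
By Bayes' rule, posterior ∝ prior × likelihood:
  C: 0.54 × 0.322 = 0.17388
  E: 0.12 × 0.11 = 0.0132
  B: 0.34 × 0.082 = 0.02788
Total = 0.21496.
P(B | evidence) = 0.02788 / 0.21496 ≈ 0.130.

0.130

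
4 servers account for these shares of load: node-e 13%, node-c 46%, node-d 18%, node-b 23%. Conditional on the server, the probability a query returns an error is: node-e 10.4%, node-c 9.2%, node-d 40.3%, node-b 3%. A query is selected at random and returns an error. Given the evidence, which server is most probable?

Unnormalized posteriors (prior × likelihood):
  node-e: 0.13 × 0.104 = 0.01352
  node-c: 0.46 × 0.092 = 0.04232
  node-d: 0.18 × 0.403 = 0.07254
  node-b: 0.23 × 0.03 = 0.0069
Normalizing constant = 0.13528.
Largest term belongs to node-d, so node-d is most probable.

node-d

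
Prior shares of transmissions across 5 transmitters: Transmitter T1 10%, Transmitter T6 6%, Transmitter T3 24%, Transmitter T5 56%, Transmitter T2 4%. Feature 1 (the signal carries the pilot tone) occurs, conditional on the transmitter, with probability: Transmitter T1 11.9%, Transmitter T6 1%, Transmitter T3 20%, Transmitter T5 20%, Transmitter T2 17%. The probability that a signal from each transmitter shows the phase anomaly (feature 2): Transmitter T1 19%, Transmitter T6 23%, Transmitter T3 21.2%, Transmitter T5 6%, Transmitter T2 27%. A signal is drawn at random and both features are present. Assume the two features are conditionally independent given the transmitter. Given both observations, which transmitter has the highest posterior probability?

Transmitter T3

Prior × likelihood for each hypothesis:
  Transmitter T1: 0.1 × 0.119 × 0.19 = 0.002261
  Transmitter T6: 0.06 × 0.01 × 0.23 = 0.000138
  Transmitter T3: 0.24 × 0.2 × 0.212 = 0.010176
  Transmitter T5: 0.56 × 0.2 × 0.06 = 0.00672
  Transmitter T2: 0.04 × 0.17 × 0.27 = 0.001836
Total = 0.021131.
Largest term belongs to Transmitter T3, so Transmitter T3 is most probable.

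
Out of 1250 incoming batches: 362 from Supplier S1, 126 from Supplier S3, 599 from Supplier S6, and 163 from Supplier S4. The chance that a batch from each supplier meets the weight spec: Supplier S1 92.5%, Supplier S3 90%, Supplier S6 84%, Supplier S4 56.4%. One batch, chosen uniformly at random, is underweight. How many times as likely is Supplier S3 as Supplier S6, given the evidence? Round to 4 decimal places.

0.1315

Taking complements, P(underweight | each) = Supplier S1 0.075, Supplier S3 0.1, Supplier S6 0.16, Supplier S4 0.436.
Prior × likelihood for each hypothesis:
  Supplier S1: 0.2896 × 0.075 = 0.02172
  Supplier S3: 0.1008 × 0.1 = 0.01008
  Supplier S6: 0.4792 × 0.16 = 0.076672
  Supplier S4: 0.1304 × 0.436 = 0.0568544
Normalizing constant = 0.1653264.
The ratio is 0.01008 / 0.076672 (the normalizer cancels) = 0.1315.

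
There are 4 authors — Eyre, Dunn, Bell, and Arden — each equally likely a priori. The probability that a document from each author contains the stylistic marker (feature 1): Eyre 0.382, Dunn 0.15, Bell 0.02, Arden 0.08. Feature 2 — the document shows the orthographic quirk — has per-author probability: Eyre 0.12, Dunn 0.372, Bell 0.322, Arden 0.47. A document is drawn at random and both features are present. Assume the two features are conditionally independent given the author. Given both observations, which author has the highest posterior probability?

With a uniform prior (1/4 each), posterior ∝ likelihood:
  Eyre: 0.382 × 0.12 = 0.04584
  Dunn: 0.15 × 0.372 = 0.0558
  Bell: 0.02 × 0.322 = 0.00644
  Arden: 0.08 × 0.47 = 0.0376
Sum = 0.14568.
Largest term belongs to Dunn, so Dunn is most probable.

Dunn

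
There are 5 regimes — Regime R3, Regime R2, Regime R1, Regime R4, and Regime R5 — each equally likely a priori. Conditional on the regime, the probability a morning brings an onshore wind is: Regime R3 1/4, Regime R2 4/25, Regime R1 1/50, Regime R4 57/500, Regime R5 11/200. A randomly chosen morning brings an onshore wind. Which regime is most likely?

Regime R3

Since the prior is uniform, the posterior is proportional to the likelihood:
  Regime R3: 0.25
  Regime R2: 0.16
  Regime R1: 0.02
  Regime R4: 0.114
  Regime R5: 0.055
Sum = 0.599.
Largest term belongs to Regime R3, so Regime R3 is most probable.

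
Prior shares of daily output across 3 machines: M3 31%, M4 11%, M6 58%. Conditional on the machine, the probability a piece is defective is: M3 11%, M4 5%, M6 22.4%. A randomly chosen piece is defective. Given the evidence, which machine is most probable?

M6

Compute prior × likelihood for every hypothesis:
  M3: 0.31 × 0.11 = 0.0341
  M4: 0.11 × 0.05 = 0.0055
  M6: 0.58 × 0.224 = 0.12992
Total = 0.16952.
Largest term belongs to M6, so M6 is most probable.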